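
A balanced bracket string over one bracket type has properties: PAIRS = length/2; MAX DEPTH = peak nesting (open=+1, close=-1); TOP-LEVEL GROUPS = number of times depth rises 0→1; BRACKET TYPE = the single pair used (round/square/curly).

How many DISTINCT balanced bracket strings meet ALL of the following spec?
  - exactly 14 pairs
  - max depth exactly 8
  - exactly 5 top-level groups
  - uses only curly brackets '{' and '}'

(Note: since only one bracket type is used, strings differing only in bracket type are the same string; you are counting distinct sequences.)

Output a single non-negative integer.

Spec: pairs=14 depth=8 groups=5
Count(depth <= 8) = 177550
Count(depth <= 7) = 176710
Count(depth == 8) = 177550 - 176710 = 840

Answer: 840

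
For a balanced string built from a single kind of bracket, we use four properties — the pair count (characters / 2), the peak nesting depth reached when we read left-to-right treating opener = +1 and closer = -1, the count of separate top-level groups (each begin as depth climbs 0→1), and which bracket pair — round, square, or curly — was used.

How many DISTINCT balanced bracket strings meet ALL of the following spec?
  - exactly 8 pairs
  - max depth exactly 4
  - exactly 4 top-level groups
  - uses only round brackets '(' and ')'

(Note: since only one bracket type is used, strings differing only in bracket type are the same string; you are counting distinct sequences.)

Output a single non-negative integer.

Answer: 32

Derivation:
Spec: pairs=8 depth=4 groups=4
Count(depth <= 4) = 161
Count(depth <= 3) = 129
Count(depth == 4) = 161 - 129 = 32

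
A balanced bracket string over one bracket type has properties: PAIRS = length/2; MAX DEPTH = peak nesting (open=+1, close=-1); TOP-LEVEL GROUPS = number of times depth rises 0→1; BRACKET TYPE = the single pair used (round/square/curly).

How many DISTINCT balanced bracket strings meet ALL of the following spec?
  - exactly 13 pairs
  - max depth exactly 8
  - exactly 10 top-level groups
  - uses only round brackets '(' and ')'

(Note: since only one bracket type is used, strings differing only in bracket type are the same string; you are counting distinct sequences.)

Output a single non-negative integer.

Spec: pairs=13 depth=8 groups=10
Count(depth <= 8) = 350
Count(depth <= 7) = 350
Count(depth == 8) = 350 - 350 = 0

Answer: 0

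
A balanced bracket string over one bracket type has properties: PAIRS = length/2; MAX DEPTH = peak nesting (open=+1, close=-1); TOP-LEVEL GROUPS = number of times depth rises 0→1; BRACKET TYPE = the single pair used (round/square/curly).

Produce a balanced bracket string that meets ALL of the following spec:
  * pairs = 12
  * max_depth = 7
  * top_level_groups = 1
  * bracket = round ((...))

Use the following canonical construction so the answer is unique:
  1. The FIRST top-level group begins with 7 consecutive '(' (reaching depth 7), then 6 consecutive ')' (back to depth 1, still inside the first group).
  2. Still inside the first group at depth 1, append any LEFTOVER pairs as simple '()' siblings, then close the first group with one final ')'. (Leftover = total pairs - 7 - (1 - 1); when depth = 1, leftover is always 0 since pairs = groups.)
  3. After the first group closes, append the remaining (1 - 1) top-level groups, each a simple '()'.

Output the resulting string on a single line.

Answer: ((((((())))))()()()()())

Derivation:
Spec: pairs=12 depth=7 groups=1
Leftover pairs = 12 - 7 - (1-1) = 5
First group: deep chain of depth 7 + 5 sibling pairs
Remaining 0 groups: simple '()' each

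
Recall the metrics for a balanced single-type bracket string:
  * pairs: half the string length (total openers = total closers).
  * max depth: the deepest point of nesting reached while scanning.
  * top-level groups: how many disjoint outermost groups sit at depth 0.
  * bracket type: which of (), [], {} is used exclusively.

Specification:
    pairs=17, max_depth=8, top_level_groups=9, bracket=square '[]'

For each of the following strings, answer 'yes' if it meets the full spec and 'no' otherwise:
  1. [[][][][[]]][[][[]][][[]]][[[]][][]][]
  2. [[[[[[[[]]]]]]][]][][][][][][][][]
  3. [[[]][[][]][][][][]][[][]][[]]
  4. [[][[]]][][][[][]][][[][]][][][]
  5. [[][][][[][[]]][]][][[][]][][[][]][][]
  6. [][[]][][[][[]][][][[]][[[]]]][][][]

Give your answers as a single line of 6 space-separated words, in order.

Answer: no yes no no no no

Derivation:
String 1 '[[][][][[]]][[][[]][][[]]][[[]][][]][]': depth seq [1 2 1 2 1 2 1 2 3 2 1 0 1 2 1 2 3 2 1 2 1 2 3 2 1 0 1 2 3 2 1 2 1 2 1 0 1 0]
  -> pairs=19 depth=3 groups=4 -> no
String 2 '[[[[[[[[]]]]]]][]][][][][][][][][]': depth seq [1 2 3 4 5 6 7 8 7 6 5 4 3 2 1 2 1 0 1 0 1 0 1 0 1 0 1 0 1 0 1 0 1 0]
  -> pairs=17 depth=8 groups=9 -> yes
String 3 '[[[]][[][]][][][][]][[][]][[]]': depth seq [1 2 3 2 1 2 3 2 3 2 1 2 1 2 1 2 1 2 1 0 1 2 1 2 1 0 1 2 1 0]
  -> pairs=15 depth=3 groups=3 -> no
String 4 '[[][[]]][][][[][]][][[][]][][][]': depth seq [1 2 1 2 3 2 1 0 1 0 1 0 1 2 1 2 1 0 1 0 1 2 1 2 1 0 1 0 1 0 1 0]
  -> pairs=16 depth=3 groups=9 -> no
String 5 '[[][][][[][[]]][]][][[][]][][[][]][][]': depth seq [1 2 1 2 1 2 1 2 3 2 3 4 3 2 1 2 1 0 1 0 1 2 1 2 1 0 1 0 1 2 1 2 1 0 1 0 1 0]
  -> pairs=19 depth=4 groups=7 -> no
String 6 '[][[]][][[][[]][][][[]][[[]]]][][][]': depth seq [1 0 1 2 1 0 1 0 1 2 1 2 3 2 1 2 1 2 1 2 3 2 1 2 3 4 3 2 1 0 1 0 1 0 1 0]
  -> pairs=18 depth=4 groups=7 -> no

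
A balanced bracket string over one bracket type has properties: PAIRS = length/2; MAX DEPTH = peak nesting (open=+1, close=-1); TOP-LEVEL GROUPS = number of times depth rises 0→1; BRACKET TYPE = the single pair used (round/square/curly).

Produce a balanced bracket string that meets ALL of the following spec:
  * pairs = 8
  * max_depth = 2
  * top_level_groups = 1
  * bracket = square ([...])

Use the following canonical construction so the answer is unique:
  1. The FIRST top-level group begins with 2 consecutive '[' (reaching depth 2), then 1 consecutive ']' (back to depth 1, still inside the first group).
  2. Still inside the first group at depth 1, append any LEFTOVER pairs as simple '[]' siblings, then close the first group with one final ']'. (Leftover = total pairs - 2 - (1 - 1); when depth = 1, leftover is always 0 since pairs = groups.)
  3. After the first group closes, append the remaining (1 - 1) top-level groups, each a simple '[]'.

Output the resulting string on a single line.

Spec: pairs=8 depth=2 groups=1
Leftover pairs = 8 - 2 - (1-1) = 6
First group: deep chain of depth 2 + 6 sibling pairs
Remaining 0 groups: simple '[]' each

Answer: [[][][][][][][]]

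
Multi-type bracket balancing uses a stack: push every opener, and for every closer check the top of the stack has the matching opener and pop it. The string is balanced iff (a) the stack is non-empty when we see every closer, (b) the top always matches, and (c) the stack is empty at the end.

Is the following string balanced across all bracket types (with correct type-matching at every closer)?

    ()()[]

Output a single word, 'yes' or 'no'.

Answer: yes

Derivation:
pos 0: push '('; stack = (
pos 1: ')' matches '('; pop; stack = (empty)
pos 2: push '('; stack = (
pos 3: ')' matches '('; pop; stack = (empty)
pos 4: push '['; stack = [
pos 5: ']' matches '['; pop; stack = (empty)
end: stack empty → VALID
Verdict: properly nested → yes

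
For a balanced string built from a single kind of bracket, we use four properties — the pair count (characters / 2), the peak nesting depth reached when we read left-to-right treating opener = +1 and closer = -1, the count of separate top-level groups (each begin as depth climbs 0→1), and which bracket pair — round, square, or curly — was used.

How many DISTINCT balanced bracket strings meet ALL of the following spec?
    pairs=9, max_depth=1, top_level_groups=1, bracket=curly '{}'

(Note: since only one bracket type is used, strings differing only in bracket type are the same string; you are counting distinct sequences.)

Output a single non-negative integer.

Spec: pairs=9 depth=1 groups=1
Count(depth <= 1) = 0
Count(depth <= 0) = 0
Count(depth == 1) = 0 - 0 = 0

Answer: 0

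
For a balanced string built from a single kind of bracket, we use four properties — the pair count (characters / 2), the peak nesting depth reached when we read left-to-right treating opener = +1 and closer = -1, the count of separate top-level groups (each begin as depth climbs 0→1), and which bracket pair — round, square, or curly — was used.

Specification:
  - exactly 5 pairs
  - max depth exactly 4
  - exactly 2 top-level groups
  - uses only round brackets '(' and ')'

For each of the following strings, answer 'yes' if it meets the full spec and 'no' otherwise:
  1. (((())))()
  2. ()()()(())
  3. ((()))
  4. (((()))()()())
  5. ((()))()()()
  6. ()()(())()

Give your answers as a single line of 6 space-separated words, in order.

String 1 '(((())))()': depth seq [1 2 3 4 3 2 1 0 1 0]
  -> pairs=5 depth=4 groups=2 -> yes
String 2 '()()()(())': depth seq [1 0 1 0 1 0 1 2 1 0]
  -> pairs=5 depth=2 groups=4 -> no
String 3 '((()))': depth seq [1 2 3 2 1 0]
  -> pairs=3 depth=3 groups=1 -> no
String 4 '(((()))()()())': depth seq [1 2 3 4 3 2 1 2 1 2 1 2 1 0]
  -> pairs=7 depth=4 groups=1 -> no
String 5 '((()))()()()': depth seq [1 2 3 2 1 0 1 0 1 0 1 0]
  -> pairs=6 depth=3 groups=4 -> no
String 6 '()()(())()': depth seq [1 0 1 0 1 2 1 0 1 0]
  -> pairs=5 depth=2 groups=4 -> no

Answer: yes no no no no no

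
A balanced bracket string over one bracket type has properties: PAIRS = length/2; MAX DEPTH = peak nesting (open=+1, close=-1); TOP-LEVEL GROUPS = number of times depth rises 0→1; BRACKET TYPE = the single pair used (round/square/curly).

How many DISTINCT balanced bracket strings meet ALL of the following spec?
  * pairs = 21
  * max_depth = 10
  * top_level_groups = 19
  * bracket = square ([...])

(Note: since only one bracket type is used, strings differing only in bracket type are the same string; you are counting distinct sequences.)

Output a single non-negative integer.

Answer: 0

Derivation:
Spec: pairs=21 depth=10 groups=19
Count(depth <= 10) = 209
Count(depth <= 9) = 209
Count(depth == 10) = 209 - 209 = 0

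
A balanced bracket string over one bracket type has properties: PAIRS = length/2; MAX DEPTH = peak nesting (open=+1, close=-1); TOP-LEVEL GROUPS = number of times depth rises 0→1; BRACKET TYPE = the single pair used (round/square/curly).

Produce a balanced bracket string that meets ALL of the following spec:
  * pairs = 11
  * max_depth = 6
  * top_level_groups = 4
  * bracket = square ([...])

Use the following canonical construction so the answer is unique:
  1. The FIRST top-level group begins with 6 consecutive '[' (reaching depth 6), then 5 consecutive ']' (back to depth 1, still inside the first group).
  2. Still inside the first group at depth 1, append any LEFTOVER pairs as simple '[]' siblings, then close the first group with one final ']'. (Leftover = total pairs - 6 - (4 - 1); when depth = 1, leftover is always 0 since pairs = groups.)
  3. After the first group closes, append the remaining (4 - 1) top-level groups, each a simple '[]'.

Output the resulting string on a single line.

Answer: [[[[[[]]]]][][]][][][]

Derivation:
Spec: pairs=11 depth=6 groups=4
Leftover pairs = 11 - 6 - (4-1) = 2
First group: deep chain of depth 6 + 2 sibling pairs
Remaining 3 groups: simple '[]' each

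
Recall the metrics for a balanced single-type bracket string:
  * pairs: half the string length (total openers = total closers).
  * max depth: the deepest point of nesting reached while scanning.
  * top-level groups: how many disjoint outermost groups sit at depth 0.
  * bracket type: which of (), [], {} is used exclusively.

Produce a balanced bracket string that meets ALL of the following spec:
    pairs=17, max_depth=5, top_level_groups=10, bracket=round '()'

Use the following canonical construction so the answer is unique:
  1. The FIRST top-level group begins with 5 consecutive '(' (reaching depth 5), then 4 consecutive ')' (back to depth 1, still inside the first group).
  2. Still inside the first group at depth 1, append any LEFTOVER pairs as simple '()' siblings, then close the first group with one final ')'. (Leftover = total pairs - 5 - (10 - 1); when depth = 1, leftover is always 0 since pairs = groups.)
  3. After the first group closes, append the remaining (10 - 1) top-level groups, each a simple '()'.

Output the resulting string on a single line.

Spec: pairs=17 depth=5 groups=10
Leftover pairs = 17 - 5 - (10-1) = 3
First group: deep chain of depth 5 + 3 sibling pairs
Remaining 9 groups: simple '()' each

Answer: ((((())))()()())()()()()()()()()()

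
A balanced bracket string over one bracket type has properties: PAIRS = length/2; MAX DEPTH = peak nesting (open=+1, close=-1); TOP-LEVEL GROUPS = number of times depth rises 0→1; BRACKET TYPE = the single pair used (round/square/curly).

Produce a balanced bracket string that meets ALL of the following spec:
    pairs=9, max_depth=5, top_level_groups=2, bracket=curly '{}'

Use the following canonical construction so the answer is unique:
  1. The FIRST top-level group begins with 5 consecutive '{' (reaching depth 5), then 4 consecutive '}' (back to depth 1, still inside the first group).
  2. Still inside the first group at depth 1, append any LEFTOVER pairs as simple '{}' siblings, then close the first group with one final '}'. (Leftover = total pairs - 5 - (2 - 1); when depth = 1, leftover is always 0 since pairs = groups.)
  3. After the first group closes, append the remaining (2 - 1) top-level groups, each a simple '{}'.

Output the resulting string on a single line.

Spec: pairs=9 depth=5 groups=2
Leftover pairs = 9 - 5 - (2-1) = 3
First group: deep chain of depth 5 + 3 sibling pairs
Remaining 1 groups: simple '{}' each

Answer: {{{{{}}}}{}{}{}}{}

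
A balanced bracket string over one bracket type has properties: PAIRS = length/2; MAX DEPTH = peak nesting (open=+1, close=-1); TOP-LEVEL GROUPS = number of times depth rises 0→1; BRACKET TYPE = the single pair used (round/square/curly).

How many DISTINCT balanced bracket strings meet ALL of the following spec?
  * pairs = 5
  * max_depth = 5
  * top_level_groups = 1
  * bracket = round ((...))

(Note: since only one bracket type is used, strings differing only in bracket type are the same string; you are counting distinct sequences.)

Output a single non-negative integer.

Answer: 1

Derivation:
Spec: pairs=5 depth=5 groups=1
Count(depth <= 5) = 14
Count(depth <= 4) = 13
Count(depth == 5) = 14 - 13 = 1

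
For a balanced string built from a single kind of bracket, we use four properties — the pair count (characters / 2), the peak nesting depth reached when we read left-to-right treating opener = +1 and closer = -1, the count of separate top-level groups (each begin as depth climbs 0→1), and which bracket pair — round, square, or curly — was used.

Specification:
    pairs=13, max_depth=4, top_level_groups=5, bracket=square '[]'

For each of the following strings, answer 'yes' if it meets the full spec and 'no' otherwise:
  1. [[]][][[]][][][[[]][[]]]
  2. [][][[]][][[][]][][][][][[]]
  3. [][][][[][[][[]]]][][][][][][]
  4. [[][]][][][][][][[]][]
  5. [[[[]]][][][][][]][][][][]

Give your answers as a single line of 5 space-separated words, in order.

String 1 '[[]][][[]][][][[[]][[]]]': depth seq [1 2 1 0 1 0 1 2 1 0 1 0 1 0 1 2 3 2 1 2 3 2 1 0]
  -> pairs=12 depth=3 groups=6 -> no
String 2 '[][][[]][][[][]][][][][][[]]': depth seq [1 0 1 0 1 2 1 0 1 0 1 2 1 2 1 0 1 0 1 0 1 0 1 0 1 2 1 0]
  -> pairs=14 depth=2 groups=10 -> no
String 3 '[][][][[][[][[]]]][][][][][][]': depth seq [1 0 1 0 1 0 1 2 1 2 3 2 3 4 3 2 1 0 1 0 1 0 1 0 1 0 1 0 1 0]
  -> pairs=15 depth=4 groups=10 -> no
String 4 '[[][]][][][][][][[]][]': depth seq [1 2 1 2 1 0 1 0 1 0 1 0 1 0 1 0 1 2 1 0 1 0]
  -> pairs=11 depth=2 groups=8 -> no
String 5 '[[[[]]][][][][][]][][][][]': depth seq [1 2 3 4 3 2 1 2 1 2 1 2 1 2 1 2 1 0 1 0 1 0 1 0 1 0]
  -> pairs=13 depth=4 groups=5 -> yes

Answer: no no no no yes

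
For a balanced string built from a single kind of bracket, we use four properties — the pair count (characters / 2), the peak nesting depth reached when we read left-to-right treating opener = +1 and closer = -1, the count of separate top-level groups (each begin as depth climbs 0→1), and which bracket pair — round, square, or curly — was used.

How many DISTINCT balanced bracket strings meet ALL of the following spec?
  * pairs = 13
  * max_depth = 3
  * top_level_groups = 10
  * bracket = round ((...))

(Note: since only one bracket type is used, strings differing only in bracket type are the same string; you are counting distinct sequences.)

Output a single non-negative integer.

Answer: 120

Derivation:
Spec: pairs=13 depth=3 groups=10
Count(depth <= 3) = 340
Count(depth <= 2) = 220
Count(depth == 3) = 340 - 220 = 120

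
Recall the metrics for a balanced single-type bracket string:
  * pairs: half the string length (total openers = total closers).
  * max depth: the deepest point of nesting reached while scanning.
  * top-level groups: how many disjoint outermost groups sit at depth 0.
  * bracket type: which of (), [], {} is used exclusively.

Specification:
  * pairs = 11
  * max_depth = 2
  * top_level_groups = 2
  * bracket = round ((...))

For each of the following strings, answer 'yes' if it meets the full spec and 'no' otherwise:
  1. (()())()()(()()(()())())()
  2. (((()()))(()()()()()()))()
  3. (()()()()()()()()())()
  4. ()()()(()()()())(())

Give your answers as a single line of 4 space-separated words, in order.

String 1 '(()())()()(()()(()())())()': depth seq [1 2 1 2 1 0 1 0 1 0 1 2 1 2 1 2 3 2 3 2 1 2 1 0 1 0]
  -> pairs=13 depth=3 groups=5 -> no
String 2 '(((()()))(()()()()()()))()': depth seq [1 2 3 4 3 4 3 2 1 2 3 2 3 2 3 2 3 2 3 2 3 2 1 0 1 0]
  -> pairs=13 depth=4 groups=2 -> no
String 3 '(()()()()()()()()())()': depth seq [1 2 1 2 1 2 1 2 1 2 1 2 1 2 1 2 1 2 1 0 1 0]
  -> pairs=11 depth=2 groups=2 -> yes
String 4 '()()()(()()()())(())': depth seq [1 0 1 0 1 0 1 2 1 2 1 2 1 2 1 0 1 2 1 0]
  -> pairs=10 depth=2 groups=5 -> no

Answer: no no yes no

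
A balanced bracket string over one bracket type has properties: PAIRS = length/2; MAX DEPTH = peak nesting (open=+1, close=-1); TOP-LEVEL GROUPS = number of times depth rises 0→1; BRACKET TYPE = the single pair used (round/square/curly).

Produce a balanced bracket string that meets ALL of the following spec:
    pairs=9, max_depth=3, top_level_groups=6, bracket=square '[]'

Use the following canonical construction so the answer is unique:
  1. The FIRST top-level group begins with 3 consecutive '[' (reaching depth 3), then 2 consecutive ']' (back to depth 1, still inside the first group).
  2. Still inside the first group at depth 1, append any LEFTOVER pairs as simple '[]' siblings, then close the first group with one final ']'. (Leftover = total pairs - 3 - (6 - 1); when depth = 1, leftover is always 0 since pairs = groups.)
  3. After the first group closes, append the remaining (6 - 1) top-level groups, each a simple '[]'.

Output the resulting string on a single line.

Answer: [[[]][]][][][][][]

Derivation:
Spec: pairs=9 depth=3 groups=6
Leftover pairs = 9 - 3 - (6-1) = 1
First group: deep chain of depth 3 + 1 sibling pairs
Remaining 5 groups: simple '[]' each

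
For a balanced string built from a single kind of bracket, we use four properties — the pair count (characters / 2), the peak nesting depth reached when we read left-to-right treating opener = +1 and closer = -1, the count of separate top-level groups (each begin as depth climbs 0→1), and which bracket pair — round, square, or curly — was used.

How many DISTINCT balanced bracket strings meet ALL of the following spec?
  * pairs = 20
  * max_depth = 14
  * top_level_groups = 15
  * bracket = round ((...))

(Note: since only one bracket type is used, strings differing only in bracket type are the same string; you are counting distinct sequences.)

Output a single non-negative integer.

Spec: pairs=20 depth=14 groups=15
Count(depth <= 14) = 31878
Count(depth <= 13) = 31878
Count(depth == 14) = 31878 - 31878 = 0

Answer: 0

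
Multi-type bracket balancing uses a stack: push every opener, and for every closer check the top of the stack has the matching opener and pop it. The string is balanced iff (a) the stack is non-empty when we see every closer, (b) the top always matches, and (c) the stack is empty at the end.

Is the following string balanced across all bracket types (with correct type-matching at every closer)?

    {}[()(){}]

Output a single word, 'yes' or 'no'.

pos 0: push '{'; stack = {
pos 1: '}' matches '{'; pop; stack = (empty)
pos 2: push '['; stack = [
pos 3: push '('; stack = [(
pos 4: ')' matches '('; pop; stack = [
pos 5: push '('; stack = [(
pos 6: ')' matches '('; pop; stack = [
pos 7: push '{'; stack = [{
pos 8: '}' matches '{'; pop; stack = [
pos 9: ']' matches '['; pop; stack = (empty)
end: stack empty → VALID
Verdict: properly nested → yes

Answer: yes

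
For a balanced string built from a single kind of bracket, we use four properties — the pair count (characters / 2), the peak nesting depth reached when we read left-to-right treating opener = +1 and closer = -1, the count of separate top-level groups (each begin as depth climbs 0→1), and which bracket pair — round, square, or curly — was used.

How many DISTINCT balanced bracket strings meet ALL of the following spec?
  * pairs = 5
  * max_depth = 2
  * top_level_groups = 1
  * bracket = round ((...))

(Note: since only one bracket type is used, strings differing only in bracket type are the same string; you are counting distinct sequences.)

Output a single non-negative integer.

Answer: 1

Derivation:
Spec: pairs=5 depth=2 groups=1
Count(depth <= 2) = 1
Count(depth <= 1) = 0
Count(depth == 2) = 1 - 0 = 1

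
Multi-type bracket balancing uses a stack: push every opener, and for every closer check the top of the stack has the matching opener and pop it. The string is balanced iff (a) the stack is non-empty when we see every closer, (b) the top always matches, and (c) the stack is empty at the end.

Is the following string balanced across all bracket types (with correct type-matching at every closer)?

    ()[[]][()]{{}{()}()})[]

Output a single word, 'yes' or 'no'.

pos 0: push '('; stack = (
pos 1: ')' matches '('; pop; stack = (empty)
pos 2: push '['; stack = [
pos 3: push '['; stack = [[
pos 4: ']' matches '['; pop; stack = [
pos 5: ']' matches '['; pop; stack = (empty)
pos 6: push '['; stack = [
pos 7: push '('; stack = [(
pos 8: ')' matches '('; pop; stack = [
pos 9: ']' matches '['; pop; stack = (empty)
pos 10: push '{'; stack = {
pos 11: push '{'; stack = {{
pos 12: '}' matches '{'; pop; stack = {
pos 13: push '{'; stack = {{
pos 14: push '('; stack = {{(
pos 15: ')' matches '('; pop; stack = {{
pos 16: '}' matches '{'; pop; stack = {
pos 17: push '('; stack = {(
pos 18: ')' matches '('; pop; stack = {
pos 19: '}' matches '{'; pop; stack = (empty)
pos 20: saw closer ')' but stack is empty → INVALID
Verdict: unmatched closer ')' at position 20 → no

Answer: no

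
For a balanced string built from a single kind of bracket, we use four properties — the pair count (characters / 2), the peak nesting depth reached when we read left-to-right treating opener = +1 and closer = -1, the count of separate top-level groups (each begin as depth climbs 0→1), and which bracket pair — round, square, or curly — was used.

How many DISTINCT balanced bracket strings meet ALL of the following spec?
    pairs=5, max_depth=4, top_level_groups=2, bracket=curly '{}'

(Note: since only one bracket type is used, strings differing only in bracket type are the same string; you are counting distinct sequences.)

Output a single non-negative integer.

Spec: pairs=5 depth=4 groups=2
Count(depth <= 4) = 14
Count(depth <= 3) = 12
Count(depth == 4) = 14 - 12 = 2

Answer: 2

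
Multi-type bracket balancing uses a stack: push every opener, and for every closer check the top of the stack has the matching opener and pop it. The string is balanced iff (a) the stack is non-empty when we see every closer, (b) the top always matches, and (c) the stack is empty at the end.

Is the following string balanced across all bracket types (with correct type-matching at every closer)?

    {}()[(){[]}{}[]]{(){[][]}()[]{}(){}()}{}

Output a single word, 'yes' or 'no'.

pos 0: push '{'; stack = {
pos 1: '}' matches '{'; pop; stack = (empty)
pos 2: push '('; stack = (
pos 3: ')' matches '('; pop; stack = (empty)
pos 4: push '['; stack = [
pos 5: push '('; stack = [(
pos 6: ')' matches '('; pop; stack = [
pos 7: push '{'; stack = [{
pos 8: push '['; stack = [{[
pos 9: ']' matches '['; pop; stack = [{
pos 10: '}' matches '{'; pop; stack = [
pos 11: push '{'; stack = [{
pos 12: '}' matches '{'; pop; stack = [
pos 13: push '['; stack = [[
pos 14: ']' matches '['; pop; stack = [
pos 15: ']' matches '['; pop; stack = (empty)
pos 16: push '{'; stack = {
pos 17: push '('; stack = {(
pos 18: ')' matches '('; pop; stack = {
pos 19: push '{'; stack = {{
pos 20: push '['; stack = {{[
pos 21: ']' matches '['; pop; stack = {{
pos 22: push '['; stack = {{[
pos 23: ']' matches '['; pop; stack = {{
pos 24: '}' matches '{'; pop; stack = {
pos 25: push '('; stack = {(
pos 26: ')' matches '('; pop; stack = {
pos 27: push '['; stack = {[
pos 28: ']' matches '['; pop; stack = {
pos 29: push '{'; stack = {{
pos 30: '}' matches '{'; pop; stack = {
pos 31: push '('; stack = {(
pos 32: ')' matches '('; pop; stack = {
pos 33: push '{'; stack = {{
pos 34: '}' matches '{'; pop; stack = {
pos 35: push '('; stack = {(
pos 36: ')' matches '('; pop; stack = {
pos 37: '}' matches '{'; pop; stack = (empty)
pos 38: push '{'; stack = {
pos 39: '}' matches '{'; pop; stack = (empty)
end: stack empty → VALID
Verdict: properly nested → yes

Answer: yes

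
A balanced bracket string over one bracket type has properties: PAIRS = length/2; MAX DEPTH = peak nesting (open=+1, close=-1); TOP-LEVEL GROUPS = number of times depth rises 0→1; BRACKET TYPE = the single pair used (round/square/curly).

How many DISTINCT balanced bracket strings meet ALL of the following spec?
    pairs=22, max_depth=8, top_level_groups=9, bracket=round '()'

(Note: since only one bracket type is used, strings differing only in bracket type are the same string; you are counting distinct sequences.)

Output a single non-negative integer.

Answer: 5789520

Derivation:
Spec: pairs=22 depth=8 groups=9
Count(depth <= 8) = 377906328
Count(depth <= 7) = 372116808
Count(depth == 8) = 377906328 - 372116808 = 5789520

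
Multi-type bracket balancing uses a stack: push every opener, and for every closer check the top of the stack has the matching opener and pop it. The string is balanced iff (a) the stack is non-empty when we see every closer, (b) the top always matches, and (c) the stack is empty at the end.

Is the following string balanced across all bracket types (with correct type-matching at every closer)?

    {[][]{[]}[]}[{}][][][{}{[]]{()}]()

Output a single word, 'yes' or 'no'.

Answer: no

Derivation:
pos 0: push '{'; stack = {
pos 1: push '['; stack = {[
pos 2: ']' matches '['; pop; stack = {
pos 3: push '['; stack = {[
pos 4: ']' matches '['; pop; stack = {
pos 5: push '{'; stack = {{
pos 6: push '['; stack = {{[
pos 7: ']' matches '['; pop; stack = {{
pos 8: '}' matches '{'; pop; stack = {
pos 9: push '['; stack = {[
pos 10: ']' matches '['; pop; stack = {
pos 11: '}' matches '{'; pop; stack = (empty)
pos 12: push '['; stack = [
pos 13: push '{'; stack = [{
pos 14: '}' matches '{'; pop; stack = [
pos 15: ']' matches '['; pop; stack = (empty)
pos 16: push '['; stack = [
pos 17: ']' matches '['; pop; stack = (empty)
pos 18: push '['; stack = [
pos 19: ']' matches '['; pop; stack = (empty)
pos 20: push '['; stack = [
pos 21: push '{'; stack = [{
pos 22: '}' matches '{'; pop; stack = [
pos 23: push '{'; stack = [{
pos 24: push '['; stack = [{[
pos 25: ']' matches '['; pop; stack = [{
pos 26: saw closer ']' but top of stack is '{' (expected '}') → INVALID
Verdict: type mismatch at position 26: ']' closes '{' → no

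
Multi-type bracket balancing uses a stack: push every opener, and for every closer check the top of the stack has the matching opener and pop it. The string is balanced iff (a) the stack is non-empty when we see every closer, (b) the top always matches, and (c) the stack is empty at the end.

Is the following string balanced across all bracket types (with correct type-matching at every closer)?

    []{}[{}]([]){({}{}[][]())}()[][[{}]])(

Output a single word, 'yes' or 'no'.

Answer: no

Derivation:
pos 0: push '['; stack = [
pos 1: ']' matches '['; pop; stack = (empty)
pos 2: push '{'; stack = {
pos 3: '}' matches '{'; pop; stack = (empty)
pos 4: push '['; stack = [
pos 5: push '{'; stack = [{
pos 6: '}' matches '{'; pop; stack = [
pos 7: ']' matches '['; pop; stack = (empty)
pos 8: push '('; stack = (
pos 9: push '['; stack = ([
pos 10: ']' matches '['; pop; stack = (
pos 11: ')' matches '('; pop; stack = (empty)
pos 12: push '{'; stack = {
pos 13: push '('; stack = {(
pos 14: push '{'; stack = {({
pos 15: '}' matches '{'; pop; stack = {(
pos 16: push '{'; stack = {({
pos 17: '}' matches '{'; pop; stack = {(
pos 18: push '['; stack = {([
pos 19: ']' matches '['; pop; stack = {(
pos 20: push '['; stack = {([
pos 21: ']' matches '['; pop; stack = {(
pos 22: push '('; stack = {((
pos 23: ')' matches '('; pop; stack = {(
pos 24: ')' matches '('; pop; stack = {
pos 25: '}' matches '{'; pop; stack = (empty)
pos 26: push '('; stack = (
pos 27: ')' matches '('; pop; stack = (empty)
pos 28: push '['; stack = [
pos 29: ']' matches '['; pop; stack = (empty)
pos 30: push '['; stack = [
pos 31: push '['; stack = [[
pos 32: push '{'; stack = [[{
pos 33: '}' matches '{'; pop; stack = [[
pos 34: ']' matches '['; pop; stack = [
pos 35: ']' matches '['; pop; stack = (empty)
pos 36: saw closer ')' but stack is empty → INVALID
Verdict: unmatched closer ')' at position 36 → no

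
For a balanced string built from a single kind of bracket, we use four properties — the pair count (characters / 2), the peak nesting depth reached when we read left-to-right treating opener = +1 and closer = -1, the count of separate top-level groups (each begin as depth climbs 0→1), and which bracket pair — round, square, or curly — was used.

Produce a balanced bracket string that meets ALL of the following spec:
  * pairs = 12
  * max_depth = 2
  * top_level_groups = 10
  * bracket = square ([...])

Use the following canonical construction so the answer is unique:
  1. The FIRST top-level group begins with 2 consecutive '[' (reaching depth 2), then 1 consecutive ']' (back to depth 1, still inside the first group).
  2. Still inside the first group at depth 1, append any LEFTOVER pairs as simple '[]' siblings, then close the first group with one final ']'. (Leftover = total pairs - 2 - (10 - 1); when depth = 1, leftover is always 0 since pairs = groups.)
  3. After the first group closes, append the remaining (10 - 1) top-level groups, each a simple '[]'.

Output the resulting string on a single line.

Answer: [[][]][][][][][][][][][]

Derivation:
Spec: pairs=12 depth=2 groups=10
Leftover pairs = 12 - 2 - (10-1) = 1
First group: deep chain of depth 2 + 1 sibling pairs
Remaining 9 groups: simple '[]' each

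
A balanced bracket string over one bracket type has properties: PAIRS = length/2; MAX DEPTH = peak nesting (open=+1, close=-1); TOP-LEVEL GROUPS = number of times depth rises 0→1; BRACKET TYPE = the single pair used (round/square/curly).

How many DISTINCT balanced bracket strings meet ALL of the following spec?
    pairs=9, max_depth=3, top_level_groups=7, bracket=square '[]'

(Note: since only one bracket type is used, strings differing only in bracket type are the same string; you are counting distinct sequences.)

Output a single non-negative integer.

Answer: 7

Derivation:
Spec: pairs=9 depth=3 groups=7
Count(depth <= 3) = 35
Count(depth <= 2) = 28
Count(depth == 3) = 35 - 28 = 7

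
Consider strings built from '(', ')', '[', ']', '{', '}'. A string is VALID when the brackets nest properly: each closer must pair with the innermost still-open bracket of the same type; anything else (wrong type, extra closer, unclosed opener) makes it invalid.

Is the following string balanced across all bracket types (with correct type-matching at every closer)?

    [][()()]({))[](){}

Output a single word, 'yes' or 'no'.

pos 0: push '['; stack = [
pos 1: ']' matches '['; pop; stack = (empty)
pos 2: push '['; stack = [
pos 3: push '('; stack = [(
pos 4: ')' matches '('; pop; stack = [
pos 5: push '('; stack = [(
pos 6: ')' matches '('; pop; stack = [
pos 7: ']' matches '['; pop; stack = (empty)
pos 8: push '('; stack = (
pos 9: push '{'; stack = ({
pos 10: saw closer ')' but top of stack is '{' (expected '}') → INVALID
Verdict: type mismatch at position 10: ')' closes '{' → no

Answer: no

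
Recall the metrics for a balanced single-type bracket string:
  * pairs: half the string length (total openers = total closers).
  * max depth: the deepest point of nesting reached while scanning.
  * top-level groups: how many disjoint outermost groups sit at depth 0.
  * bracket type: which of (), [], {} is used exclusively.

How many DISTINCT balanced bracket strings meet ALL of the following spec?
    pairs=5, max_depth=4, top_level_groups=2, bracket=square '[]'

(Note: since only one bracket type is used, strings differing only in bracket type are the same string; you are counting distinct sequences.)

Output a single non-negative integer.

Answer: 2

Derivation:
Spec: pairs=5 depth=4 groups=2
Count(depth <= 4) = 14
Count(depth <= 3) = 12
Count(depth == 4) = 14 - 12 = 2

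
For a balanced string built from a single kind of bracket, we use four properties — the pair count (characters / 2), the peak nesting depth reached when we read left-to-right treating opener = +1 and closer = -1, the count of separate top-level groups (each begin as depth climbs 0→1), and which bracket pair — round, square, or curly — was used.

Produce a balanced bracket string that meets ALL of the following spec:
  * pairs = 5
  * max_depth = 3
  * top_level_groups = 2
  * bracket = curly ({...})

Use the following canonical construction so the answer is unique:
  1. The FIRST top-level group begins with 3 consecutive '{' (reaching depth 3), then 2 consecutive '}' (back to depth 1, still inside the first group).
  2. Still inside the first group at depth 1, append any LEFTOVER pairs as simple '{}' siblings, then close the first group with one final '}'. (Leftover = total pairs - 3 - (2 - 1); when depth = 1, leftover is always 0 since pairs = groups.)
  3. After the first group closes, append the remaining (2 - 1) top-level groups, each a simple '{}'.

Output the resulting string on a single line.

Spec: pairs=5 depth=3 groups=2
Leftover pairs = 5 - 3 - (2-1) = 1
First group: deep chain of depth 3 + 1 sibling pairs
Remaining 1 groups: simple '{}' each

Answer: {{{}}{}}{}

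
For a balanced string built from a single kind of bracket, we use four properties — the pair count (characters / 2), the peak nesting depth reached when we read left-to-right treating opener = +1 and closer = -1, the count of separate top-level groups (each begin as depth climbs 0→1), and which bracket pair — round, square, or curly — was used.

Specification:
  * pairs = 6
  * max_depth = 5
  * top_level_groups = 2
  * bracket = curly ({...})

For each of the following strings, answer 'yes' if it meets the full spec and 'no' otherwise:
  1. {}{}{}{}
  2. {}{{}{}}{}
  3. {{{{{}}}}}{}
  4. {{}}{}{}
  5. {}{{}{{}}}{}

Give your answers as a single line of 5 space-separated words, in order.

Answer: no no yes no no

Derivation:
String 1 '{}{}{}{}': depth seq [1 0 1 0 1 0 1 0]
  -> pairs=4 depth=1 groups=4 -> no
String 2 '{}{{}{}}{}': depth seq [1 0 1 2 1 2 1 0 1 0]
  -> pairs=5 depth=2 groups=3 -> no
String 3 '{{{{{}}}}}{}': depth seq [1 2 3 4 5 4 3 2 1 0 1 0]
  -> pairs=6 depth=5 groups=2 -> yes
String 4 '{{}}{}{}': depth seq [1 2 1 0 1 0 1 0]
  -> pairs=4 depth=2 groups=3 -> no
String 5 '{}{{}{{}}}{}': depth seq [1 0 1 2 1 2 3 2 1 0 1 0]
  -> pairs=6 depth=3 groups=3 -> no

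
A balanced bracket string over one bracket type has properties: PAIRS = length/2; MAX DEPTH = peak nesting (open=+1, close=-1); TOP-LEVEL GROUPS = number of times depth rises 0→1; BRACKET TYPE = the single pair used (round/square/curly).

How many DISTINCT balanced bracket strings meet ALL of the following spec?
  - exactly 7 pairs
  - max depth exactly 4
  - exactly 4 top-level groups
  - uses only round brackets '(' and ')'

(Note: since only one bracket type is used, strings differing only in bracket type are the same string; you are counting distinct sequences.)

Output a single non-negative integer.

Spec: pairs=7 depth=4 groups=4
Count(depth <= 4) = 48
Count(depth <= 3) = 44
Count(depth == 4) = 48 - 44 = 4

Answer: 4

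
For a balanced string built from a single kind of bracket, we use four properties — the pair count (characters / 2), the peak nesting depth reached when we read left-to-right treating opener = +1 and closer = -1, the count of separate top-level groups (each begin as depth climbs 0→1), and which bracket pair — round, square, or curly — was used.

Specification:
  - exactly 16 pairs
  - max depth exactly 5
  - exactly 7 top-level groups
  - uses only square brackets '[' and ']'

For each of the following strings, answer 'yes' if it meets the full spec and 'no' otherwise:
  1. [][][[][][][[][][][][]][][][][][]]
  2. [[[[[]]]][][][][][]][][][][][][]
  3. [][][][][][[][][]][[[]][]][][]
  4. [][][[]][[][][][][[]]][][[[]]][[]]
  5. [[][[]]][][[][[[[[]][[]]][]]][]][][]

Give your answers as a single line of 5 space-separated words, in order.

String 1 '[][][[][][][[][][][][]][][][][][]]': depth seq [1 0 1 0 1 2 1 2 1 2 1 2 3 2 3 2 3 2 3 2 3 2 1 2 1 2 1 2 1 2 1 2 1 0]
  -> pairs=17 depth=3 groups=3 -> no
String 2 '[[[[[]]]][][][][][]][][][][][][]': depth seq [1 2 3 4 5 4 3 2 1 2 1 2 1 2 1 2 1 2 1 0 1 0 1 0 1 0 1 0 1 0 1 0]
  -> pairs=16 depth=5 groups=7 -> yes
String 3 '[][][][][][[][][]][[[]][]][][]': depth seq [1 0 1 0 1 0 1 0 1 0 1 2 1 2 1 2 1 0 1 2 3 2 1 2 1 0 1 0 1 0]
  -> pairs=15 depth=3 groups=9 -> no
String 4 '[][][[]][[][][][][[]]][][[[]]][[]]': depth seq [1 0 1 0 1 2 1 0 1 2 1 2 1 2 1 2 1 2 3 2 1 0 1 0 1 2 3 2 1 0 1 2 1 0]
  -> pairs=17 depth=3 groups=7 -> no
String 5 '[[][[]]][][[][[[[[]][[]]][]]][]][][]': depth seq [1 2 1 2 3 2 1 0 1 0 1 2 1 2 3 4 5 6 5 4 5 6 5 4 3 4 3 2 1 2 1 0 1 0 1 0]
  -> pairs=18 depth=6 groups=5 -> no

Answer: no yes no no no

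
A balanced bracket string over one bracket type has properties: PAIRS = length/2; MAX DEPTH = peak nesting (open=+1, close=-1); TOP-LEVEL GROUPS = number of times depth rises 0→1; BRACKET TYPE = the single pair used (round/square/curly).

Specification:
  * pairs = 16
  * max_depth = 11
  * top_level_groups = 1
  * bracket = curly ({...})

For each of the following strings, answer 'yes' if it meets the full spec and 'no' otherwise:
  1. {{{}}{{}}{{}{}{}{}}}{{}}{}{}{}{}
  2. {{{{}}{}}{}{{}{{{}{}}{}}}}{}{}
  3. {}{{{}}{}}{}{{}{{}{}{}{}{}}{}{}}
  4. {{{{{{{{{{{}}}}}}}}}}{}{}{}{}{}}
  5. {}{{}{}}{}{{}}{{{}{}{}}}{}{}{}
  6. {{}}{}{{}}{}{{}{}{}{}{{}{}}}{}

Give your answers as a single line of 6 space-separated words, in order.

String 1 '{{{}}{{}}{{}{}{}{}}}{{}}{}{}{}{}': depth seq [1 2 3 2 1 2 3 2 1 2 3 2 3 2 3 2 3 2 1 0 1 2 1 0 1 0 1 0 1 0 1 0]
  -> pairs=16 depth=3 groups=6 -> no
String 2 '{{{{}}{}}{}{{}{{{}{}}{}}}}{}{}': depth seq [1 2 3 4 3 2 3 2 1 2 1 2 3 2 3 4 5 4 5 4 3 4 3 2 1 0 1 0 1 0]
  -> pairs=15 depth=5 groups=3 -> no
String 3 '{}{{{}}{}}{}{{}{{}{}{}{}{}}{}{}}': depth seq [1 0 1 2 3 2 1 2 1 0 1 0 1 2 1 2 3 2 3 2 3 2 3 2 3 2 1 2 1 2 1 0]
  -> pairs=16 depth=3 groups=4 -> no
String 4 '{{{{{{{{{{{}}}}}}}}}}{}{}{}{}{}}': depth seq [1 2 3 4 5 6 7 8 9 10 11 10 9 8 7 6 5 4 3 2 1 2 1 2 1 2 1 2 1 2 1 0]
  -> pairs=16 depth=11 groups=1 -> yes
String 5 '{}{{}{}}{}{{}}{{{}{}{}}}{}{}{}': depth seq [1 0 1 2 1 2 1 0 1 0 1 2 1 0 1 2 3 2 3 2 3 2 1 0 1 0 1 0 1 0]
  -> pairs=15 depth=3 groups=8 -> no
String 6 '{{}}{}{{}}{}{{}{}{}{}{{}{}}}{}': depth seq [1 2 1 0 1 0 1 2 1 0 1 0 1 2 1 2 1 2 1 2 1 2 3 2 3 2 1 0 1 0]
  -> pairs=15 depth=3 groups=6 -> no

Answer: no no no yes no no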